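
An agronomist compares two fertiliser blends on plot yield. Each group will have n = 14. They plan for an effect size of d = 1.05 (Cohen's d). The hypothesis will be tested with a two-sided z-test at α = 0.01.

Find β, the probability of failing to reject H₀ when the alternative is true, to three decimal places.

Noncentrality parameter: δ = d·√(n/2) = 1.05 × √(14/2) = 2.7780
Two-sided α = 0.01 → critical value z_{0.005} = 2.576.
Power = Φ(δ − 2.576) + Φ(−δ − 2.576) = Φ(0.202) + Φ(-5.354) = 0.5801 + 0.0000 = 0.5801.
Type II error: β = 1 − power = 1 − 0.5801 = 0.4199.

β ≈ 0.420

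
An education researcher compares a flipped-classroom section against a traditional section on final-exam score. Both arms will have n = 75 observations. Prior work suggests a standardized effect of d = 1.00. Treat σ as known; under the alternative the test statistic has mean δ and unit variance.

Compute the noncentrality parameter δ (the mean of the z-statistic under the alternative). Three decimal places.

δ ≈ 6.124

The noncentrality parameter scales effect size by the design's sample-size factor: δ = d·√(n/2) = 1.00 × √(75/2) = 6.1237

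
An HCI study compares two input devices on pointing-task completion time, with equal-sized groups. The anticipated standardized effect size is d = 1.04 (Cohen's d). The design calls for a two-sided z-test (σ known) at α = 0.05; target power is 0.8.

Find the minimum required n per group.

n = 15 per group

For power 0.8 need Φ(δ − z_{0.025}) = 0.8, so δ = z_{0.025} + z_{0.20} = 1.960 + 0.842 = 2.802.
(The Φ(−δ − z_{α/2}) term is vanishingly small for δ > 0 and is dropped in the standard sample-size formula.)
δ = d·√(n/2) ⇒ n = 2(δ/d)² = 2 × (2.802 / 1.04)² = 14.51.
Rounding up, n = 15 per group.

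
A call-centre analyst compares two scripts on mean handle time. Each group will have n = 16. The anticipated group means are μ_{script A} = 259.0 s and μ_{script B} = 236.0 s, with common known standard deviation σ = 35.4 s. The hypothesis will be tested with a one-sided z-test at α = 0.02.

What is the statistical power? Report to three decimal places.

Power ≈ 0.414

Standardized effect: d = |μ_{script A} − μ_{script B}| / σ = |259.0 − 236.0| / 35.4 = 0.6497
Noncentrality parameter: δ = d·√(n/2) = 0.6497 × √(16/2) = 1.8377
Critical value for a one-sided test at α = 0.02: z_α = 2.054.
Power = Φ(δ − 2.054) = Φ(-0.216) = 0.4145.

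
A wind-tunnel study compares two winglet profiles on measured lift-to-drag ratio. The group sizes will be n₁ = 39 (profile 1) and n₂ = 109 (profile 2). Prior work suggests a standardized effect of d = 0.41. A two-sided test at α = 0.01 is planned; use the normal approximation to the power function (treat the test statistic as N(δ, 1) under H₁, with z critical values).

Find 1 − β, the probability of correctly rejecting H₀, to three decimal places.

Noncentrality parameter: δ = d / √(1/n₁ + 1/n₂) = 0.41 / √(1/39 + 1/109) = 2.1973
Two-sided α = 0.01 → critical value z_{0.005} = 2.576.
Power = Φ(δ − 2.576) + Φ(−δ − 2.576) = Φ(-0.378) + Φ(-4.773) = 0.3525 + 0.0000 = 0.3525.

Power ≈ 0.353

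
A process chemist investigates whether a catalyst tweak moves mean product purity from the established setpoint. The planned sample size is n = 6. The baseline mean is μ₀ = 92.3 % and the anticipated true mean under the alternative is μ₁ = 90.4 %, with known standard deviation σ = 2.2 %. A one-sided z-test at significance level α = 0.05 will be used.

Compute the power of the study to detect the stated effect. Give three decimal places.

Standardized effect: d = |μ₁ − μ₀| / σ = |90.4 − 92.3| / 2.2 = 0.8636
Noncentrality parameter: δ = d·√n = 0.8636 × √6 = 2.1155
One-sided α = 0.05 → critical value z_{0.05} = 1.645.
Power = Φ(δ − 1.645) = Φ(0.471) = 0.6810.

Power ≈ 0.681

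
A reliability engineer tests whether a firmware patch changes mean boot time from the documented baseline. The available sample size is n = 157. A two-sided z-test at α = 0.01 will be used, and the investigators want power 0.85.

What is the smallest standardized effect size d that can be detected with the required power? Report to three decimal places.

d ≈ 0.288

Required noncentrality: δ = z_{0.005} + z_{0.15} = 2.576 + 1.036 = 3.612.
(Lower-tail contribution to power is negligible for δ > 0.)
δ = d·√n ⇒ d = δ/√n = 3.612/√157 = 0.2883.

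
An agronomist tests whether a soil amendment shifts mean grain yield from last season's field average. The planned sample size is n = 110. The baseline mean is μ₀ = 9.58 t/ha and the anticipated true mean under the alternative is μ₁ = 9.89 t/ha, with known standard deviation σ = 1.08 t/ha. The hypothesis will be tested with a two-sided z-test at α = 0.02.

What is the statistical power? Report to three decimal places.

Power ≈ 0.753

Standardized effect: d = |μ₁ − μ₀| / σ = |9.89 − 9.58| / 1.08 = 0.2870
Noncentrality parameter: δ = d·√n = 0.2870 × √110 = 3.0105
Critical value for a two-sided test at α = 0.02: z_{α/2} = 2.326.
Power = Φ(δ − 2.326) + Φ(−δ − 2.326) = Φ(0.684) + Φ(-5.337) = 0.7531 + 0.0000 = 0.7531.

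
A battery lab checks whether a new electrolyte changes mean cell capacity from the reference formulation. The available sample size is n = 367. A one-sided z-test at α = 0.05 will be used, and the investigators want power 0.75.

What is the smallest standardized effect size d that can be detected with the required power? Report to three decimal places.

Required noncentrality: δ = z_{0.05} + z_{0.25} = 1.645 + 0.674 = 2.319.
δ = d·√n ⇒ d = δ/√n = 2.319/√367 = 0.1211.

d ≈ 0.121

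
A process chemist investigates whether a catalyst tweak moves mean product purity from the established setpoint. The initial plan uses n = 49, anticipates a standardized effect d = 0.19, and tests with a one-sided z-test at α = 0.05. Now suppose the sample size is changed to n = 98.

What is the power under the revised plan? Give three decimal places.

Power ≈ 0.593

With n = 98: δ = d·√n = 0.19 × √98 = 1.8809. Critical value z_{0.05} = 1.645.
Revised power = P(Z > 1.645 − δ) = Φ(0.236) = 0.5933.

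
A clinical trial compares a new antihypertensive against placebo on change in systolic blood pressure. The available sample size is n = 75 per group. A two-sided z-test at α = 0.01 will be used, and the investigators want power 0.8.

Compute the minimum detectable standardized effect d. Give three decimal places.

Required noncentrality: δ = z_{0.005} + z_{0.20} = 2.576 + 0.842 = 3.417.
(Lower-tail contribution to power is negligible for δ > 0.)
δ = d·√(n/2) ⇒ d = δ/√(n/2) = 3.417/√(75/2) = 0.5581.

d ≈ 0.558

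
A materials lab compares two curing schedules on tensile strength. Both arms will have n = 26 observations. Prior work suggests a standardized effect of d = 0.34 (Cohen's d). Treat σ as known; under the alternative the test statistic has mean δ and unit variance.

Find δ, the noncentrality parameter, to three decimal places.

The noncentrality parameter scales effect size by the design's sample-size factor: δ = d·√(n/2) = 0.34 × √(26/2) = 1.2259

δ ≈ 1.226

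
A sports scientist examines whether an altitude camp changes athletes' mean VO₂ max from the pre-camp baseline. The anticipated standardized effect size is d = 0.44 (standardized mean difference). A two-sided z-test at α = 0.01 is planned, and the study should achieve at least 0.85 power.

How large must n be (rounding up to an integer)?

Set Φ(δ − 2.576) = 0.85; then δ − 2.576 = Φ⁻¹(0.85) = 1.036, giving δ = 3.612.
(Ignoring the negligible lower-tail rejection probability gives the usual closed-form inversion.)
δ = d·√n ⇒ n = (δ/d)² = (3.612 / 0.44)² = 67.40.
Rounding up, n = 68.

n = 68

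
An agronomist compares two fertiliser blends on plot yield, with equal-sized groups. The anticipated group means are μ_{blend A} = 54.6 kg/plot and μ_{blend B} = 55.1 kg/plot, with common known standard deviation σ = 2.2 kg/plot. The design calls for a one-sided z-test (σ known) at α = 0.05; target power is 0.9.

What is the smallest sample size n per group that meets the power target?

n = 332 per group

Standardized effect: d = |μ_{blend A} − μ_{blend B}| / σ = |54.6 − 55.1| / 2.2 = 0.2273
For power 0.9 need Φ(δ − z_{0.05}) = 0.9, so δ = z_{0.05} + z_{0.10} = 1.645 + 1.282 = 2.926.
δ = d·√(n/2) ⇒ n = 2(δ/d)² = 2 × (2.926 / 0.2273)² = 331.59.
Round up to the next whole unit.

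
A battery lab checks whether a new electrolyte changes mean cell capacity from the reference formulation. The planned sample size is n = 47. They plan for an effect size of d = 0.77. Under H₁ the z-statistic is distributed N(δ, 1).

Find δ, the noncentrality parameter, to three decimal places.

The noncentrality parameter scales effect size by the design's sample-size factor: δ = d·√n = 0.77 × √47 = 5.2789

δ ≈ 5.279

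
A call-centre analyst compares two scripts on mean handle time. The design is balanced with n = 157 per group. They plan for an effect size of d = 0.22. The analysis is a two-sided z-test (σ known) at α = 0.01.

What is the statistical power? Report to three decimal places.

Power ≈ 0.265

Noncentrality parameter: δ = d·√(n/2) = 0.22 × √(157/2) = 1.9492
Two-sided α = 0.01 → critical value z_{0.005} = 2.576.
Power = Φ(δ − 2.576) + Φ(−δ − 2.576) = Φ(-0.627) + Φ(-4.525) = 0.2655 + 0.0000 = 0.2655.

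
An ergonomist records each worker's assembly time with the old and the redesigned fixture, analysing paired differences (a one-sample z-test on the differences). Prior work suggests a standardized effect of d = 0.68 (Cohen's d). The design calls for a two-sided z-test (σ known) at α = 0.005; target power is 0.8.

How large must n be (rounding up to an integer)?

n = 29

Set Φ(δ − 2.807) = 0.8; then δ − 2.807 = Φ⁻¹(0.8) = 0.842, giving δ = 3.649.
(For δ > 0 the lower-tail rejection region contributes negligibly to power, so the one-term inversion is standard.)
δ = d·√n ⇒ n = (δ/d)² = (3.649 / 0.68)² = 28.79.
Round up to the next whole unit.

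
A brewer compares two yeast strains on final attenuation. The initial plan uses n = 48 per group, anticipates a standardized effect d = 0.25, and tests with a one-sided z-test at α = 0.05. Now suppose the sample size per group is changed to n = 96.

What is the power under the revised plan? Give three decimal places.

With n = 96 per group: δ = d·√(n/2) = 0.25 × √(96/2) = 1.7321. Critical value z_{0.05} = 1.645.
Revised power = P(Z > 1.645 − δ) = Φ(0.087) = 0.5347.

Power ≈ 0.535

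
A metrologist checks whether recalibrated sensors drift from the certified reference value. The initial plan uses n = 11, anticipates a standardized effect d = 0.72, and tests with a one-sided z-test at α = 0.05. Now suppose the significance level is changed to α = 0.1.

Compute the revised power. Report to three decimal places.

Power ≈ 0.866

δ = d·√n = 0.72 × √11 = 2.3880 (unchanged). New critical value: z_{0.1} = 1.282.
Revised power = P(Z > 1.282 − δ) = Φ(1.106) = 0.8657.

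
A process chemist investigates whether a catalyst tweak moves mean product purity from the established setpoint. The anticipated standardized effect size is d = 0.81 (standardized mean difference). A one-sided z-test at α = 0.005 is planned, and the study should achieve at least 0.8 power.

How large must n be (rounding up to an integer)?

For power 0.8 need Φ(δ − z_{0.005}) = 0.8, so δ = z_{0.005} + z_{0.20} = 2.576 + 0.842 = 3.417.
δ = d·√n ⇒ n = (δ/d)² = (3.417 / 0.81)² = 17.80.
Round up to the next whole unit.

n = 18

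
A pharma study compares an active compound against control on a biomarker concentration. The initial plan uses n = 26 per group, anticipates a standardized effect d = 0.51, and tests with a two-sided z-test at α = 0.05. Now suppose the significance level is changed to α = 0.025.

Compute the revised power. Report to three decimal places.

δ = d·√(n/2) = 0.51 × √(26/2) = 1.8388 (unchanged). New critical value: z_{0.0125} = 2.241.
Revised power = Φ(δ − 2.241) + Φ(−δ − 2.241) = Φ(-0.403) + Φ(-4.080) = 0.3436 + 0.0000 = 0.3437.

Power ≈ 0.344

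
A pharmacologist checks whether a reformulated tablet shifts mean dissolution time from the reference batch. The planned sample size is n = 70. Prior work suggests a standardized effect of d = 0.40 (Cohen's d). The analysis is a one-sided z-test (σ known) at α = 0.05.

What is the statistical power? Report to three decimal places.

Power ≈ 0.956

Noncentrality parameter: δ = d·√n = 0.40 × √70 = 3.3466
Critical value for a one-sided test at α = 0.05: z_α = 1.645.
Power = P(Z > 1.645 − δ) = Φ(1.702) = 0.9556.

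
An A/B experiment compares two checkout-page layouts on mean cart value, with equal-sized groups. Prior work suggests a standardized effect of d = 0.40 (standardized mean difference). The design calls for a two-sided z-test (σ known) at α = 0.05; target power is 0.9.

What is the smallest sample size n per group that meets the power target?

Set Φ(δ − 1.960) = 0.9; then δ − 1.960 = Φ⁻¹(0.9) = 1.282, giving δ = 3.242.
(Ignoring the negligible lower-tail rejection probability gives the usual closed-form inversion.)
δ = d·√(n/2) ⇒ n = 2(δ/d)² = 2 × (3.242 / 0.40)² = 131.34.
Rounding up, n = 132 per group.

n = 132 per group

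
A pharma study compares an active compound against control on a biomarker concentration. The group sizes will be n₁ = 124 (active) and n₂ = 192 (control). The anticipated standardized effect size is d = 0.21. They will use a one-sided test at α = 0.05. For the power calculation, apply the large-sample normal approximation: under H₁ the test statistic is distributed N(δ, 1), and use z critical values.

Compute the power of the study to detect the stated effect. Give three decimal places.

Noncentrality parameter: λ = d / √(1/n₁ + 1/n₂) = 0.21 / √(1/124 + 1/192) = 1.8228
Critical value for a one-sided test at α = 0.05: z_α = 1.645.
Power = Φ(λ − 1.645) = Φ(0.178) = 0.5706.

Power ≈ 0.571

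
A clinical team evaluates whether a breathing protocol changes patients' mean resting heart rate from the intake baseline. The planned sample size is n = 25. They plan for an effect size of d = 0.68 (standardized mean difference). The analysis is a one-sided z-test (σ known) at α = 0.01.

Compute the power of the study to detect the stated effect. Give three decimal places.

Power ≈ 0.859

Noncentrality parameter: δ = d·√n = 0.68 × √25 = 3.4000
Critical value for a one-sided test at α = 0.01: z_α = 2.326.
Power = P(Z > 2.326 − δ) = Φ(1.074) = 0.8585.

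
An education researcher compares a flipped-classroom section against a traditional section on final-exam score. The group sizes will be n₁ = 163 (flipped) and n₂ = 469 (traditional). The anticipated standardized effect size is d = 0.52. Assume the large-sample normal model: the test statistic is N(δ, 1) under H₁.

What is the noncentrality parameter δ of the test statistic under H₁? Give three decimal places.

The noncentrality parameter scales effect size by the design's sample-size factor: δ = d / √(1/n₁ + 1/n₂) = 0.52 / √(1/163 + 1/469) = 5.7191

δ ≈ 5.719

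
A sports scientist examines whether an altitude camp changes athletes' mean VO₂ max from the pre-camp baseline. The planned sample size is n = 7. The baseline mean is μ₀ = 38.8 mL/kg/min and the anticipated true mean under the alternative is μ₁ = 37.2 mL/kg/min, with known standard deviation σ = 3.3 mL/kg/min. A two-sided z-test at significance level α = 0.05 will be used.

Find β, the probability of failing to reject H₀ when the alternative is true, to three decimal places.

β ≈ 0.750

Standardized effect: d = |μ₁ − μ₀| / σ = |37.2 − 38.8| / 3.3 = 0.4848
Noncentrality parameter: δ = d·√n = 0.4848 × √7 = 1.2828
Critical value for a two-sided test at α = 0.05: z_{α/2} = 1.960.
Power = Φ(δ − 1.960) + Φ(−δ − 1.960) = Φ(-0.677) + Φ(-3.243) = 0.2491 + 0.0006 = 0.2497.
Type II error: β = 1 − power = 1 − 0.2497 = 0.7503.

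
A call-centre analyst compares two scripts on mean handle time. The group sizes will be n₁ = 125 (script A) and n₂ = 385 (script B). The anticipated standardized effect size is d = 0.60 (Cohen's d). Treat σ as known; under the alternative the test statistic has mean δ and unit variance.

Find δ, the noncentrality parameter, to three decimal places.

δ ≈ 5.828

The noncentrality parameter scales effect size by the design's sample-size factor: δ = d / √(1/n₁ + 1/n₂) = 0.60 / √(1/125 + 1/385) = 5.8284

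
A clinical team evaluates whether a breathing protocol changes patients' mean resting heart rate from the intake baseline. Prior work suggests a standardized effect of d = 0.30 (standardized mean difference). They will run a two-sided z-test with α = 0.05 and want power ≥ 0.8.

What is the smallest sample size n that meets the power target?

n = 88

For power 0.8 need Φ(δ − z_{0.025}) = 0.8, so δ = z_{0.025} + z_{0.20} = 1.960 + 0.842 = 2.802.
(For δ > 0 the lower-tail rejection region contributes negligibly to power, so the one-term inversion is standard.)
δ = d·√n ⇒ n = (δ/d)² = (2.802 / 0.30)² = 87.21.
Round up to the next whole unit.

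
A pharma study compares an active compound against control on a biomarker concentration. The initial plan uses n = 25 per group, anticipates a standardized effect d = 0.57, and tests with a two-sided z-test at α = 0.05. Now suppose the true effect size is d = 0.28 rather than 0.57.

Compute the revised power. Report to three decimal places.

With d = 0.28: δ = d·√(n/2) = 0.28 × √(25/2) = 0.9899. Critical value z_{0.025} = 1.960.
Revised power = Φ(δ − 1.960) + Φ(−δ − 1.960) = Φ(-0.970) + Φ(-2.950) = 0.1660 + 0.0016 = 0.1676.

Power ≈ 0.168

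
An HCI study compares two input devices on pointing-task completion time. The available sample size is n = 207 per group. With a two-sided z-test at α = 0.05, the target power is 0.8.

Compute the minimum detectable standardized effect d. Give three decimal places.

Required noncentrality: δ = z_{0.025} + z_{0.20} = 1.960 + 0.842 = 2.802.
(Lower-tail contribution to power is negligible for δ > 0.)
δ = d·√(n/2) ⇒ d = δ/√(n/2) = 2.802/√(207/2) = 0.2754.

d ≈ 0.275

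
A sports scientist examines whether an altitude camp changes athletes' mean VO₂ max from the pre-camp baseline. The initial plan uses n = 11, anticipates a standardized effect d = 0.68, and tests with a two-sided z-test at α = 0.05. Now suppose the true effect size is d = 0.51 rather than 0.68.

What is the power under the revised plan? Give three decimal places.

With d = 0.51: δ = d·√n = 0.51 × √11 = 1.6915. Critical value z_{0.025} = 1.960.
Revised power = Φ(δ − 1.960) + Φ(−δ − 1.960) = Φ(-0.268) + Φ(-3.651) = 0.3942 + 0.0001 = 0.3943.

Power ≈ 0.394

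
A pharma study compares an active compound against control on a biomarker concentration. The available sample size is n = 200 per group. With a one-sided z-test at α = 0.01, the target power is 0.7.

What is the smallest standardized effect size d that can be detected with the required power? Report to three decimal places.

d ≈ 0.285

Need Φ(δ − 2.326) = 0.7, so δ = 2.326 + 0.524 = 2.851.
δ = d·√(n/2) ⇒ d = δ/√(n/2) = 2.851/√(200/2) = 0.2851.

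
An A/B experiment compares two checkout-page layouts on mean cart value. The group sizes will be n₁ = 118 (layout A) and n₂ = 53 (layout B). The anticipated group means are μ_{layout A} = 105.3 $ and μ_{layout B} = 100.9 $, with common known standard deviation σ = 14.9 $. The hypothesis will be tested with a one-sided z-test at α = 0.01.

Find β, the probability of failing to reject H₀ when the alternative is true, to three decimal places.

Standardized effect: d = |μ_{layout A} − μ_{layout B}| / σ = |105.3 − 100.9| / 14.9 = 0.2953
Noncentrality parameter: δ = d / √(1/n₁ + 1/n₂) = 0.2953 / √(1/118 + 1/53) = 1.7859
Critical value for a one-sided test at α = 0.01: z_α = 2.326.
Power = P(Z > 2.326 − δ) = Φ(-0.540) = 0.2944.
Type II error: β = 1 − power = 1 − 0.2944 = 0.7056.

β ≈ 0.706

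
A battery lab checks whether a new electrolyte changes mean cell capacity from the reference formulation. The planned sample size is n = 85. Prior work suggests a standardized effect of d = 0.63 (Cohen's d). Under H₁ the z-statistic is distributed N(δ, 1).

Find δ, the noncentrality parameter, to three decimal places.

δ = d·√n = 0.63 × √85 = 5.8083

δ ≈ 5.808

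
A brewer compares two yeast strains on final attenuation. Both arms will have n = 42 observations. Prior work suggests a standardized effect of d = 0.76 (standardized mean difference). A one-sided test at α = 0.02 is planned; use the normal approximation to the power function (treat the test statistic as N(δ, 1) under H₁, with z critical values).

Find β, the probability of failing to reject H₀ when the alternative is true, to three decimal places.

β ≈ 0.077

Noncentrality parameter: δ = d·√(n/2) = 0.76 × √(42/2) = 3.4828
Critical value for a one-sided test at α = 0.02: z_α = 2.054.
Power = P(Z > 2.054 − δ) = Φ(1.429) = 0.9235.
Type II error: β = 1 − power = 1 − 0.9235 = 0.0765.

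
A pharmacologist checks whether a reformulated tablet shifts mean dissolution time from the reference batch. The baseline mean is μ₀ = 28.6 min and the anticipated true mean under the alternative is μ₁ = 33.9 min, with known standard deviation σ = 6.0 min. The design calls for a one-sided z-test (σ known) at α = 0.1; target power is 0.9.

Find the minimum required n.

n = 9

Standardized effect: d = |μ₁ − μ₀| / σ = |33.9 − 28.6| / 6.0 = 0.8833
For power 0.9 need Φ(δ − z_{0.1}) = 0.9, so δ = z_{0.1} + z_{0.10} = 1.282 + 1.282 = 2.563.
δ = d·√n ⇒ n = (δ/d)² = (2.563 / 0.8833)² = 8.42.
Round up to the next whole unit.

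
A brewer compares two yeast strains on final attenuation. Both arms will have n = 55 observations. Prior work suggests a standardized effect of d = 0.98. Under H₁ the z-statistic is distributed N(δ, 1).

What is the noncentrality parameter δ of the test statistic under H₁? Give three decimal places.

δ = d·√(n/2) = 0.98 × √(55/2) = 5.1392

δ ≈ 5.139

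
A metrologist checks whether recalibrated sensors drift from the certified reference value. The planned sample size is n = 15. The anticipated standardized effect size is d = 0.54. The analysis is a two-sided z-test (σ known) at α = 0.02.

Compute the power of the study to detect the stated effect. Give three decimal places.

Noncentrality parameter: δ = d·√n = 0.54 × √15 = 2.0914
Two-sided α = 0.02 → critical value z_{0.01} = 2.326.
Power = Φ(δ − 2.326) + Φ(−δ − 2.326) = Φ(-0.235) + Φ(-4.418) = 0.4071 + 0.0000 = 0.4071.

Power ≈ 0.407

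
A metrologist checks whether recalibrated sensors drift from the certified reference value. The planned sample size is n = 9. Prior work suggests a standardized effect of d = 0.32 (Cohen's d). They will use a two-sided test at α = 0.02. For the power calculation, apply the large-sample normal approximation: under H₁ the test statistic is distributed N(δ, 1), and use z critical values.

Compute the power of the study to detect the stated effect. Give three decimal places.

Power ≈ 0.086

Noncentrality parameter: δ = d·√n = 0.32 × √9 = 0.9600
Critical value for a two-sided test at α = 0.02: z_{α/2} = 2.326.
Power = Φ(δ − 2.326) + Φ(−δ − 2.326) = Φ(-1.366) + Φ(-3.286) = 0.0859 + 0.0005 = 0.0864.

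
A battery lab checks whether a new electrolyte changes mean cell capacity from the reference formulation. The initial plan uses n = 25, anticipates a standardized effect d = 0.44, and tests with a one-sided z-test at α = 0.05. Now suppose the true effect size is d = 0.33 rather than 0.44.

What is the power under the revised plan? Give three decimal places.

Power ≈ 0.502

With d = 0.33: δ = d·√n = 0.33 × √25 = 1.6500. Critical value z_{0.05} = 1.645.
Revised power = P(Z > 1.645 − δ) = Φ(0.005) = 0.5021.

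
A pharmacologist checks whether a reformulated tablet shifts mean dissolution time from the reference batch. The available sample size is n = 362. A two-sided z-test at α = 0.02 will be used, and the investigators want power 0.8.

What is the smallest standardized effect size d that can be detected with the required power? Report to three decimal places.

d ≈ 0.167

Required noncentrality: δ = z_{0.01} + z_{0.20} = 2.326 + 0.842 = 3.168.
(Lower-tail contribution to power is negligible for δ > 0.)
δ = d·√n ⇒ d = δ/√n = 3.168/√362 = 0.1665.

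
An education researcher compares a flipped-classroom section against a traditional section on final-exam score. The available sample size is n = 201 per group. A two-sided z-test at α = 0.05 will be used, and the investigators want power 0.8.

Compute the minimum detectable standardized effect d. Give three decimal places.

d ≈ 0.279

Need Φ(δ − 1.960) = 0.8, so δ = 1.960 + 0.842 = 2.802.
(Lower-tail contribution to power is negligible for δ > 0.)
δ = d·√(n/2) ⇒ d = δ/√(n/2) = 2.802/√(201/2) = 0.2795.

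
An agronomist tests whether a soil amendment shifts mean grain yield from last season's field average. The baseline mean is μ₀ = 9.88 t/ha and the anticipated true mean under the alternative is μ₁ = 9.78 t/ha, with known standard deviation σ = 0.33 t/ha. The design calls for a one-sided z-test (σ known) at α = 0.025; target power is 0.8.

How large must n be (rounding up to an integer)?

n = 86

Standardized effect: d = |μ₁ − μ₀| / σ = |9.78 − 9.88| / 0.33 = 0.3030
Set Φ(δ − 1.960) = 0.8; then δ − 1.960 = Φ⁻¹(0.8) = 0.842, giving δ = 2.802.
δ = d·√n ⇒ n = (δ/d)² = (2.802 / 0.3030)² = 85.47.
Rounding up, n = 86.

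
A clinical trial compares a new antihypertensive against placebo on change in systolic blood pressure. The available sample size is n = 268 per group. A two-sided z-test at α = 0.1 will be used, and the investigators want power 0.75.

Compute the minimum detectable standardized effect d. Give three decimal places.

d ≈ 0.200

Need Φ(δ − 1.645) = 0.75, so δ = 1.645 + 0.674 = 2.319.
(Lower-tail contribution to power is negligible for δ > 0.)
δ = d·√(n/2) ⇒ d = δ/√(n/2) = 2.319/√(268/2) = 0.2004.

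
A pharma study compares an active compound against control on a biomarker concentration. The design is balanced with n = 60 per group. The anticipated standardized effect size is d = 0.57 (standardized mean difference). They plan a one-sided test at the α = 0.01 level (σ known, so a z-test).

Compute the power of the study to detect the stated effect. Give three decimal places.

Power ≈ 0.787

Noncentrality parameter: δ = d·√(n/2) = 0.57 × √(60/2) = 3.1220
Critical value for a one-sided test at α = 0.01: z_α = 2.326.
Power = Φ(δ − 2.326) = Φ(0.796) = 0.7869.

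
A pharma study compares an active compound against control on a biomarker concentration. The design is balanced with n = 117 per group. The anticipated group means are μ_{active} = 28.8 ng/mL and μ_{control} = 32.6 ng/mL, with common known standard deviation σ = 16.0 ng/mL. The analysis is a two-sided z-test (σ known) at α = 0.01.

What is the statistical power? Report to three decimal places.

Standardized effect: d = |μ_{active} − μ_{control}| / σ = |28.8 − 32.6| / 16.0 = 0.2375
Noncentrality parameter: δ = d·√(n/2) = 0.2375 × √(117/2) = 1.8165
Critical value for a two-sided test at α = 0.01: z_{α/2} = 2.576.
Power = Φ(δ − 2.576) + Φ(−δ − 2.576) = Φ(-0.759) + Φ(-4.392) = 0.2238 + 0.0000 = 0.2238.

Power ≈ 0.224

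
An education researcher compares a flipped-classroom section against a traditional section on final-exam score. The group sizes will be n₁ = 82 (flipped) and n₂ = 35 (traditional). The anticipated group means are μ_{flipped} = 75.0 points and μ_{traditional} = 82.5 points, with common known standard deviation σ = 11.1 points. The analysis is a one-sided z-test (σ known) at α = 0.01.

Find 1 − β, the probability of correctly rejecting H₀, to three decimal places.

Power ≈ 0.846

Standardized effect: d = |μ_{flipped} − μ_{traditional}| / σ = |75.0 − 82.5| / 11.1 = 0.6757
Noncentrality parameter: δ = d / √(1/n₁ + 1/n₂) = 0.6757 / √(1/82 + 1/35) = 3.3465
One-sided α = 0.01 → critical value z_{0.01} = 2.326.
Power = Φ(δ − 2.326) = Φ(1.020) = 0.8462.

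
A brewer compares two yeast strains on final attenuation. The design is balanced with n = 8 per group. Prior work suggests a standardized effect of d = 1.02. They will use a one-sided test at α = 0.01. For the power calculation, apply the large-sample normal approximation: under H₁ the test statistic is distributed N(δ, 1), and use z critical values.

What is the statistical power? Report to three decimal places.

Noncentrality parameter: δ = d·√(n/2) = 1.02 × √(8/2) = 2.0400
One-sided α = 0.01 → critical value z_{0.01} = 2.326.
Power = P(Z > 2.326 − δ) = Φ(-0.286) = 0.3873.

Power ≈ 0.387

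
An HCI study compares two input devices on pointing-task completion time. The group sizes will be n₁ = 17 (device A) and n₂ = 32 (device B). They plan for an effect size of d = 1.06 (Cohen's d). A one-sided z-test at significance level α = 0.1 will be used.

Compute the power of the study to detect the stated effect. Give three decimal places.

Noncentrality parameter: δ = d / √(1/n₁ + 1/n₂) = 1.06 / √(1/17 + 1/32) = 3.5319
One-sided α = 0.1 → critical value z_{0.1} = 1.282.
Power = Φ(δ − 1.282) = Φ(2.250) = 0.9878.

Power ≈ 0.988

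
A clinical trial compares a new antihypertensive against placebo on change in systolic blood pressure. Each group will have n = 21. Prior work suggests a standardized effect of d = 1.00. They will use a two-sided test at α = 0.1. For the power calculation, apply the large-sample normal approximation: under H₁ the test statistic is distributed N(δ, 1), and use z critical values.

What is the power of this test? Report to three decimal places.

Noncentrality parameter: δ = d·√(n/2) = 1.00 × √(21/2) = 3.2404
Critical value for a two-sided test at α = 0.1: z_{α/2} = 1.645.
Power = Φ(δ − 1.645) + Φ(−δ − 1.645) = Φ(1.596) + Φ(-4.885) = 0.9447 + 0.0000 = 0.9447.

Power ≈ 0.945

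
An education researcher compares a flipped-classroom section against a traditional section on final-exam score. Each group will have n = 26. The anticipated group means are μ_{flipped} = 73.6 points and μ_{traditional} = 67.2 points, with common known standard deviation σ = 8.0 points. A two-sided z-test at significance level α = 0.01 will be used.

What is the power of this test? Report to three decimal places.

Power ≈ 0.621

Standardized effect: d = |μ_{flipped} − μ_{traditional}| / σ = |73.6 − 67.2| / 8.0 = 0.8000
Noncentrality parameter: δ = d·√(n/2) = 0.8000 × √(26/2) = 2.8844
Two-sided α = 0.01 → critical value z_{0.005} = 2.576.
Power = Φ(δ − 2.576) + Φ(−δ − 2.576) = Φ(0.309) + Φ(-5.460) = 0.6212 + 0.0000 = 0.6212.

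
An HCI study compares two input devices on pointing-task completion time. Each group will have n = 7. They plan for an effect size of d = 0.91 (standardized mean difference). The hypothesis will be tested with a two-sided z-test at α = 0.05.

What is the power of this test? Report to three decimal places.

Power ≈ 0.399

Noncentrality parameter: δ = d·√(n/2) = 0.91 × √(7/2) = 1.7025
Critical value for a two-sided test at α = 0.05: z_{α/2} = 1.960.
Power = Φ(δ − 1.960) + Φ(−δ − 1.960) = Φ(-0.258) + Φ(-3.662) = 0.3984 + 0.0001 = 0.3985.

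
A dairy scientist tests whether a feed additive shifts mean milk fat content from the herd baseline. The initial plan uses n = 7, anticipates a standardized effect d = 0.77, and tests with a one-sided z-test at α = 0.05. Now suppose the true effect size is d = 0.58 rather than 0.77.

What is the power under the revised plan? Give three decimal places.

Power ≈ 0.456

With d = 0.58: δ = d·√n = 0.58 × √7 = 1.5345. Critical value z_{0.05} = 1.645.
Revised power = P(Z > 1.645 − δ) = Φ(-0.110) = 0.4561.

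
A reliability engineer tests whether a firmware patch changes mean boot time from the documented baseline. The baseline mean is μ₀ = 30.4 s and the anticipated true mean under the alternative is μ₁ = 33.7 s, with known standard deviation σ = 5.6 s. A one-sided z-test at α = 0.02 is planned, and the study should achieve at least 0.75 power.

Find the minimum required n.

Standardized effect: d = |μ₁ − μ₀| / σ = |33.7 − 30.4| / 5.6 = 0.5893
Set Φ(δ − 2.054) = 0.75; then δ − 2.054 = Φ⁻¹(0.75) = 0.674, giving δ = 2.728.
δ = d·√n ⇒ n = (δ/d)² = (2.728 / 0.5893)² = 21.43.
Rounding up, n = 22.

n = 22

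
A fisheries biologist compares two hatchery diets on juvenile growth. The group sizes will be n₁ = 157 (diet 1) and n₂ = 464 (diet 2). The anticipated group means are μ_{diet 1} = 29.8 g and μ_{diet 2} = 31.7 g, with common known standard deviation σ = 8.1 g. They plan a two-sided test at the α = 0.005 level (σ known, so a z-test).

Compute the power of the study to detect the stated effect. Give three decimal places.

Standardized effect: d = |μ_{diet 1} − μ_{diet 2}| / σ = |29.8 − 31.7| / 8.1 = 0.2346
Noncentrality parameter: δ = d / √(1/n₁ + 1/n₂) = 0.2346 / √(1/157 + 1/464) = 2.5406
Critical value for a two-sided test at α = 0.005: z_{α/2} = 2.807.
Power = Φ(δ − 2.807) + Φ(−δ − 2.807) = Φ(-0.266) + Φ(-5.348) = 0.3949 + 0.0000 = 0.3949.

Power ≈ 0.395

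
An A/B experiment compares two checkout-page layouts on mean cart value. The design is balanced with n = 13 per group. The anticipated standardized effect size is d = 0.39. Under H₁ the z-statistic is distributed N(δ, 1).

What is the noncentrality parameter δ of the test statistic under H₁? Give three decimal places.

δ ≈ 0.994

δ = d·√(n/2) = 0.39 × √(13/2) = 0.9943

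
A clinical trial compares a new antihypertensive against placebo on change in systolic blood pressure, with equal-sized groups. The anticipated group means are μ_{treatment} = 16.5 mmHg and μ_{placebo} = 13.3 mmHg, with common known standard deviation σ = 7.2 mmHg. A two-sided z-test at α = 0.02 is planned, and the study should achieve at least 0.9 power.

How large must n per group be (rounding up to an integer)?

Standardized effect: d = |μ_{treatment} − μ_{placebo}| / σ = |16.5 − 13.3| / 7.2 = 0.4444
Set Φ(δ − 2.326) = 0.9; then δ − 2.326 = Φ⁻¹(0.9) = 1.282, giving δ = 3.608.
(Ignoring the negligible lower-tail rejection probability gives the usual closed-form inversion.)
δ = d·√(n/2) ⇒ n = 2(δ/d)² = 2 × (3.608 / 0.4444)² = 131.80.
Rounding up, n = 132 per group.

n = 132 per group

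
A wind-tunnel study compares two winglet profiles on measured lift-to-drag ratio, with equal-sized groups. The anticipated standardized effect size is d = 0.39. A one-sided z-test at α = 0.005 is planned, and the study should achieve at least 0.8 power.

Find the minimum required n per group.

n = 154 per group

For power 0.8 need Φ(δ − z_{0.005}) = 0.8, so δ = z_{0.005} + z_{0.20} = 2.576 + 0.842 = 3.417.
δ = d·√(n/2) ⇒ n = 2(δ/d)² = 2 × (3.417 / 0.39)² = 153.57.
Rounding up, n = 154 per group.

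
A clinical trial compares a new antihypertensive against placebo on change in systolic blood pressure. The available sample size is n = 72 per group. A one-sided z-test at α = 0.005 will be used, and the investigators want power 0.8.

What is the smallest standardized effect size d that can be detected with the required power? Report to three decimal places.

Required noncentrality: δ = z_{0.005} + z_{0.20} = 2.576 + 0.842 = 3.417.
δ = d·√(n/2) ⇒ d = δ/√(n/2) = 3.417/√(72/2) = 0.5696.

d ≈ 0.570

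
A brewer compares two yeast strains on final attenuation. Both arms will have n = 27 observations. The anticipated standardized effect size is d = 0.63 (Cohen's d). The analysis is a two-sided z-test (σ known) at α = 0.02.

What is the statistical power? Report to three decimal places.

Power ≈ 0.495

Noncentrality parameter: δ = d·√(n/2) = 0.63 × √(27/2) = 2.3148
Two-sided α = 0.02 → critical value z_{0.01} = 2.326.
Power = Φ(δ − 2.326) + Φ(−δ − 2.326) = Φ(-0.012) + Φ(-4.641) = 0.4954 + 0.0000 = 0.4954.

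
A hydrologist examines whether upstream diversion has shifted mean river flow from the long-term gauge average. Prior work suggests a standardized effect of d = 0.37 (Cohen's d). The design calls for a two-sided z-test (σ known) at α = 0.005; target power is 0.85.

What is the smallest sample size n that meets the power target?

n = 108

Set Φ(δ − 2.807) = 0.85; then δ − 2.807 = Φ⁻¹(0.85) = 1.036, giving δ = 3.843.
(For δ > 0 the lower-tail rejection region contributes negligibly to power, so the one-term inversion is standard.)
δ = d·√n ⇒ n = (δ/d)² = (3.843 / 0.37)² = 107.91.
Round up to the next whole unit.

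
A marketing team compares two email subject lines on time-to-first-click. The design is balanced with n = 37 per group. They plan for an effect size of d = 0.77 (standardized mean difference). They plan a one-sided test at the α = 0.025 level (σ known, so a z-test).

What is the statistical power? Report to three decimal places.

Noncentrality parameter: δ = d·√(n/2) = 0.77 × √(37/2) = 3.3119
One-sided α = 0.025 → critical value z_{0.025} = 1.960.
Power = P(Z > 1.960 − δ) = Φ(1.352) = 0.9118.

Power ≈ 0.912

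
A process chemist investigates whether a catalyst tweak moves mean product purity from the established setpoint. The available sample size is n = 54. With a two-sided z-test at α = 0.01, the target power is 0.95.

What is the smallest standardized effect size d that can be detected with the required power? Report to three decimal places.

Required noncentrality: δ = z_{0.005} + z_{0.05} = 2.576 + 1.645 = 4.221.
(Lower-tail contribution to power is negligible for δ > 0.)
δ = d·√n ⇒ d = δ/√n = 4.221/√54 = 0.5744.

d ≈ 0.574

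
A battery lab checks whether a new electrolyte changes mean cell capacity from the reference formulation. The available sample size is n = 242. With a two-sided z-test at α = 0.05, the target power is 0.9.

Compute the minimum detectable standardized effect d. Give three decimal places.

d ≈ 0.208

Required noncentrality: δ = z_{0.025} + z_{0.10} = 1.960 + 1.282 = 3.242.
(The second rejection-region term Φ(−δ − z_{α/2}) is negligible and dropped.)
δ = d·√n ⇒ d = δ/√n = 3.242/√242 = 0.2084.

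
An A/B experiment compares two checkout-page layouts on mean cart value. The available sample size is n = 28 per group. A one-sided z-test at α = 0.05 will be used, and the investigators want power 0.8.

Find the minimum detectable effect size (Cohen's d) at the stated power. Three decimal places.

d ≈ 0.665

Need Φ(δ − 1.645) = 0.8, so δ = 1.645 + 0.842 = 2.486.
δ = d·√(n/2) ⇒ d = δ/√(n/2) = 2.486/√(28/2) = 0.6645.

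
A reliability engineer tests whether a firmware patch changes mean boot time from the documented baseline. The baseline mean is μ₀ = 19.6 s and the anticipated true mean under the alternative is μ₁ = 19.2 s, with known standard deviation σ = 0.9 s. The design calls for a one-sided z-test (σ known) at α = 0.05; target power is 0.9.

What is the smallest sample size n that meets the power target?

n = 44

Standardized effect: d = |μ₁ − μ₀| / σ = |19.2 − 19.6| / 0.9 = 0.4444
For power 0.9 need Φ(δ − z_{0.05}) = 0.9, so δ = z_{0.05} + z_{0.10} = 1.645 + 1.282 = 2.926.
δ = d·√n ⇒ n = (δ/d)² = (2.926 / 0.4444)² = 43.35.
Round up to the next whole unit.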